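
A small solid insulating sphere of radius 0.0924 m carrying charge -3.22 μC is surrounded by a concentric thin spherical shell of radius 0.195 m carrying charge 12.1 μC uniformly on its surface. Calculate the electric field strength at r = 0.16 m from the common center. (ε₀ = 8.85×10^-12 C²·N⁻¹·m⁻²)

Use a concentric Gaussian sphere at r = 0.16 m (between the bodies, 0.0924 m < r < 0.195 m).
Only the inner charge is enclosed; the outer shell contributes nothing inside itself. Q_enc = -3.22 μC = -3.22×10^-6 C.
Gauss's law: E·4πr² = Q_enc/ε₀.
E = |Q_enc|/(4πε₀r²) = (3.22×10^-6)/(4π·8.85×10^-12·(0.16)²) = 1.13×10^6 N/C.

|E| ≈ 1.13e6 N/C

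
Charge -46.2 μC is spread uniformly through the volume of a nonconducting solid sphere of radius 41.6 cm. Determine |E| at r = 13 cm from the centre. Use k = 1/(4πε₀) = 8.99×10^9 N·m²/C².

Take a concentric spherical Gaussian surface of radius r = 13 cm (r < R).
For a uniform sphere the enclosed fraction is (r/R)³, so Q_enc = (-46.2 μC)(0.13/0.416)³ = -1.41×10^-6 C.
Applying ∮E·dA = Q_enc/ε₀ with Φ = E(4πr²):
E = k|Q_enc|/r² = (8.99×10^9)(1.41×10^-6)/(0.13)² = 7.50×10^5 N/C.

|E| = 7.50×10^5 V/m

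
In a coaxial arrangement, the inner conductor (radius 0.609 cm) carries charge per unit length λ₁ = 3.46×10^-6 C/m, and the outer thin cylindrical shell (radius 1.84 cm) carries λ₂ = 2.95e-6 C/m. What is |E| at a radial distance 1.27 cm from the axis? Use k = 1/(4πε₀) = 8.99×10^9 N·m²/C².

|E| ≈ 4.90×10^6 N/C

By cylindrical symmetry E is radial; use a coaxial Gaussian cylinder of radius 1.27 cm and length L (between the conductors, 0.609 cm < r < 1.84 cm).
The shell at 1.84 cm lies outside the Gaussian surface, so λ_enc = λ₁ = 3.46×10^-6 C/m.
By Gauss's law (flux through the curved wall only), E·2πrL = λ_enc L/ε₀.
E = 2k|λ_enc|/r = 2(8.99×10^9)(3.46×10^-6)/(0.0127) = 4.90×10^6 N/C.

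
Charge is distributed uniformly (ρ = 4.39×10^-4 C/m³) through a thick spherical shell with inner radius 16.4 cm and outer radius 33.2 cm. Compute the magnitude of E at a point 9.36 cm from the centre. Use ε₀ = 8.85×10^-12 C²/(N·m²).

Take a concentric spherical Gaussian surface of radius r = 9.36 cm (r < 16.4 cm, inside the empty cavity).
No charge is enclosed, so by Gauss's law E·4πr² = 0 ⇒ E = 0.

E = 0 (no enclosed charge)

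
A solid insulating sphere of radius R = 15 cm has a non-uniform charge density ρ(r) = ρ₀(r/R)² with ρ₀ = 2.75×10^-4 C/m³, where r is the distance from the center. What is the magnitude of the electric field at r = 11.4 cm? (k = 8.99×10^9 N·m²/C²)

Use a concentric Gaussian sphere at r = 11.4 cm (r < R).
Q_enc = ∫₀^r ρ(r')·4πr'² dr' = (4πρ₀/R²) ∫₀^r r'^4 dr' = 4πρ₀ r^5/(5·R²) = 5.914×10^-7 C.
Since E is radial and uniform over the Gaussian sphere, Φ = E·4πr² = Q_enc/ε₀.
E = k|Q_enc|/r² = (8.99×10^9)(5.914×10^-7)/(0.114)² = 4.09×10^5 N/C.

E = 4.09×10^5 N/C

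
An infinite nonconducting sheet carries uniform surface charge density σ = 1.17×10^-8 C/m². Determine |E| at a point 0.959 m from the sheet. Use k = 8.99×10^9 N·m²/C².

Choose a cylindrical pillbox piercing the sheet, end faces (area A) parallel to it.
Only the two end caps contribute flux: Φ = 2EA. With Q_enc = σA, Gauss's law gives E = |σ|/(2ε₀).
E = 2πk|σ| = 2π(8.99×10^9)(1.17×10^-8) = 661 N/C.

E = 661 N/C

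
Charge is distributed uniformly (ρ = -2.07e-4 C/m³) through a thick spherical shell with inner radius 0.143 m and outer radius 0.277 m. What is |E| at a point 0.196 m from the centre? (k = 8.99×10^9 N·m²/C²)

E ≈ 9.34×10^5 N/C

Use a concentric Gaussian sphere at r = 0.196 m (within the shell material, 0.143 m < r < 0.277 m).
Only the shell between 0.143 m and r is enclosed: Q_enc = ρ·(4π/3)(r³ − a³) = (-2.07×10^-4)·(4π/3)·((0.196)³ − (0.143)³) = -3.993e-6 C.
Since E is radial and uniform over the Gaussian sphere, Φ = E·4πr² = Q_enc/ε₀.
E = k|Q_enc|/r² = (8.99×10^9)(3.993×10^-6)/(0.196)² = 9.34×10^5 N/C.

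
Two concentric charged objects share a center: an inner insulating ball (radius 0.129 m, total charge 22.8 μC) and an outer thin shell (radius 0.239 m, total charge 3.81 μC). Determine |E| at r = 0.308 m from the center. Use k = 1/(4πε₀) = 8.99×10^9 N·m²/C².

By spherical symmetry E is radial; choose a Gaussian sphere of radius r = 0.308 m (r > 0.239 m, enclosing both).
Q_enc = (22.8 μC) + (3.81 μC) = 2.661×10^-5 C.
By Gauss's law, ∮E·dA = E·4πr² = Q_enc/ε₀.
E = k|Q_enc|/r² = (8.99×10^9)(2.661×10^-5)/(0.308)² = 2.52×10^6 N/C.

2.52×10^6 V/m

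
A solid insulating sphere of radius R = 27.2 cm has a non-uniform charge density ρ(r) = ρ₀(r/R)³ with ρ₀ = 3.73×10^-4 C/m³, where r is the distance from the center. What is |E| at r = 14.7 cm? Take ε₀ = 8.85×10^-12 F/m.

E = 1.63e5 V/m

By spherical symmetry E is radial; choose a Gaussian sphere of radius r = 14.7 cm (r < R).
Integrate the density: Q_enc = 4π ∫₀^r ρ₀(r'/R)^3 r'² dr' = 4πρ₀ r^6/(6·R³) = 3.917×10^-7 C.
Applying ∮E·dA = Q_enc/ε₀ with Φ = E(4πr²):
E = |Q_enc|/(4πε₀r²) = (3.917×10^-7)/(4π·8.85×10^-12·(0.147)²) = 1.63×10^5 N/C.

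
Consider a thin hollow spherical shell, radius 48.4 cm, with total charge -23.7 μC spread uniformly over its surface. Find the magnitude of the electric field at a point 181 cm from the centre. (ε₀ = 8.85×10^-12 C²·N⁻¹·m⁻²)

6.50×10^4 N/C

Symmetry ⇒ E = E(r) r̂. Gaussian sphere of radius r = 181 cm (r > 48.4 cm).
The entire shell is enclosed: Q_enc = -2.37×10^-5 C.
Applying ∮E·dA = Q_enc/ε₀ with Φ = E(4πr²):
E = |Q_enc|/(4πε₀r²) = (2.37e-5)/(4π·8.85×10^-12·(1.81)²) = 6.50×10^4 N/C.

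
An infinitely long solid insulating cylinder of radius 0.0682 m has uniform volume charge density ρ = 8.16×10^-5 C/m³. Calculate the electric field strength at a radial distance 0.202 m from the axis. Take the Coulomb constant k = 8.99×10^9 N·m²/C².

|E| = 1.06e5 N/C

Coaxial Gaussian cylinder, radius r = 0.202 m, length L (r > 0.0682 m, full cross-section enclosed).
λ_enc = ρ·πR² = (8.16×10^-5)π(0.0682)² = 1.192e-6 C/m.
Gauss's law: E·2πrL = λ_enc L/ε₀.
E = 2k|λ_enc|/r = 2(8.99×10^9)(1.192×10^-6)/(0.202) = 1.06e5 N/C.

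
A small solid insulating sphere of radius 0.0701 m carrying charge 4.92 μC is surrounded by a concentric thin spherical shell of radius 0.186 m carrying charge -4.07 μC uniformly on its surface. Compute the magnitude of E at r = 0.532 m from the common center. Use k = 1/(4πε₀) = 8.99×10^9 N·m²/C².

|E| = 2.70×10^4 V/m

Take a concentric spherical Gaussian surface of radius r = 0.532 m (r > 0.186 m, enclosing both).
Q_enc = (4.92 μC) + (-4.07 μC) = 8.50e-7 C.
Applying ∮E·dA = Q_enc/ε₀ with Φ = E(4πr²):
E = k|Q_enc|/r² = (8.99×10^9)(8.50×10^-7)/(0.532)² = 2.70×10^4 N/C.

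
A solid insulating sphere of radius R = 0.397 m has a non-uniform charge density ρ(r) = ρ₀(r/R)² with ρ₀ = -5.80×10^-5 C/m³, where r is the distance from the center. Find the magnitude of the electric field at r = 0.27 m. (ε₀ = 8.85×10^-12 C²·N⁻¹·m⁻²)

Symmetry ⇒ E = E(r) r̂. Gaussian sphere of radius r = 0.27 m (r < R).
Integrate the density: Q_enc = 4π ∫₀^r ρ₀(r'/R)^2 r'² dr' = 4πρ₀ r^5/(5·R²) = -1.327e-6 C.
Since E is radial and uniform over the Gaussian sphere, Φ = E·4πr² = Q_enc/ε₀.
E = |Q_enc|/(4πε₀r²) = (1.327×10^-6)/(4π·8.85×10^-12·(0.27)²) = 1.64×10^5 N/C.

|E| = 1.64e5 V/m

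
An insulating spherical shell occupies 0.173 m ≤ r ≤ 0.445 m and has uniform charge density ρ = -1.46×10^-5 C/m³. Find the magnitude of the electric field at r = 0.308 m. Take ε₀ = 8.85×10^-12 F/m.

E = 1.39e5 N/C

Use a concentric Gaussian sphere at r = 0.308 m (within the shell material, 0.173 m < r < 0.445 m).
Enclosed charge is the volume from a to r: Q_enc = (4π/3)ρ(r³ − a³) = -1.47×10^-6 C.
Applying ∮E·dA = Q_enc/ε₀ with Φ = E(4πr²):
E = |Q_enc|/(4πε₀r²) = (1.47×10^-6)/(4π·8.85×10^-12·(0.308)²) = 1.39e5 N/C.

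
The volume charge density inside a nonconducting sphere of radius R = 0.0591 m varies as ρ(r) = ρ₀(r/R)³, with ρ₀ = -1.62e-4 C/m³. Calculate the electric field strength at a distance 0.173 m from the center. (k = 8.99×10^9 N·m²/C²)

E ≈ 2.10e4 V/m

Take a concentric spherical Gaussian surface of radius r = 0.173 m (r > R, all charge enclosed).
Q_enc = 4π ∫₀^R ρ₀(r'/R)^3 r'² dr' = 4πρ₀R³/6 = -7.004e-8 C.
By Gauss's law, ∮E·dA = E·4πr² = Q_enc/ε₀.
E = k|Q_enc|/r² = (8.99×10^9)(7.004e-8)/(0.173)² = 2.10×10^4 N/C.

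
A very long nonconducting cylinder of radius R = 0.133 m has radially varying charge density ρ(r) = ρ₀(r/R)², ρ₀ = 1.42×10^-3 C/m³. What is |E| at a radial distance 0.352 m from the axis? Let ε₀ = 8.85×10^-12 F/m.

|E| = 2.02×10^6 V/m

Choose a coaxial cylinder of radius r = 0.352 m (arbitrary length L) as the Gaussian surface (r > R, full charge per length enclosed).
λ_enc = 2π ∫₀^R ρ₀(r'/R)^2 r' dr' = 2πρ₀R²/4 = 3.946e-5 C/m.
Since E is radial and uniform over the curved surface, Φ = E·2πrL = Q_enc/ε₀ = λ_enc L/ε₀.
E = |λ_enc|/(2πε₀r) = (3.946×10^-5)/(2π·8.85×10^-12·0.352) = 2.02×10^6 N/C.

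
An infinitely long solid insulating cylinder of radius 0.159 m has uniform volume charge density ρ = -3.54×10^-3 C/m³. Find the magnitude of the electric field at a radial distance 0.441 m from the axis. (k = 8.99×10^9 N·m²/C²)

E ≈ 1.15e7 V/m

Choose a coaxial cylinder of radius r = 0.441 m (arbitrary length L) as the Gaussian surface (r > 0.159 m, full cross-section enclosed).
λ_enc = ρ·πR² = (-3.54e-3)π(0.159)² = -2.812×10^-4 C/m.
Applying ∮E·dA = Q_enc/ε₀ with the end caps contributing no flux:
E = 2k|λ_enc|/r = 2(8.99×10^9)(2.812×10^-4)/(0.441) = 1.15×10^7 N/C.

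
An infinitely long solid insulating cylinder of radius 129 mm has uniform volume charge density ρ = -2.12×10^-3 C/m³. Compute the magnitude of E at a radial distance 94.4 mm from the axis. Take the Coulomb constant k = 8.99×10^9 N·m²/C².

Coaxial Gaussian cylinder, radius r = 94.4 mm, length L (r < R).
Charge inside radius r per length L is ρ·πr²·L, so λ_enc = ρπr² = -5.935×10^-5 C/m.
Gauss's law: E·2πrL = λ_enc L/ε₀.
E = 2k|λ_enc|/r = 2(8.99×10^9)(5.935e-5)/(0.0944) = 1.13e7 N/C.

E ≈ 1.13×10^7 N/C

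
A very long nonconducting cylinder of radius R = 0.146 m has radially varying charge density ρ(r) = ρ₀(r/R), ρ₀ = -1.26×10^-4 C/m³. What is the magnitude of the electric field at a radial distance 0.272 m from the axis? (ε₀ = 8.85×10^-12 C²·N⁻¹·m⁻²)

Take a coaxial cylindrical Gaussian surface of radius r = 0.272 m and length L (r > R, full charge per length enclosed).
λ_enc = 2π ∫₀^R ρ₀(r'/R)^1 r' dr' = 2πρ₀R²/3 = -5.625×10^-6 C/m.
By Gauss's law (flux through the curved wall only), E·2πrL = λ_enc L/ε₀.
E = |λ_enc|/(2πε₀r) = (5.625e-6)/(2π·8.85×10^-12·0.272) = 3.72e5 N/C.

E = 3.72×10^5 V/m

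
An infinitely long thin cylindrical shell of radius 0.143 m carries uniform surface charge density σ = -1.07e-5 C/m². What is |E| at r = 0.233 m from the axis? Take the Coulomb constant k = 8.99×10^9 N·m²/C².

Take a coaxial cylindrical Gaussian surface of radius r = 0.233 m and length L (r > 0.143 m).
The whole shell is enclosed: λ_enc = σ·2πR = (-1.07e-5)·2π·(0.143) = -9.614×10^-6 C/m.
Gauss's law: E·2πrL = λ_enc L/ε₀.
E = 2k|λ_enc|/r = 2(8.99×10^9)(9.614e-6)/(0.233) = 7.42×10^5 N/C.

|E| = 7.42×10^5 N/C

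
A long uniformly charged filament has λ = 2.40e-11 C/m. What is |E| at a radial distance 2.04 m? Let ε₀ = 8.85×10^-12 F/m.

Coaxial Gaussian cylinder, radius r = 2.04 m, length L.
Q_enc = λL, so λ_enc = 2.40×10^-11 C/m.
Gauss's law: E·2πrL = λ_enc L/ε₀.
E = |λ_enc|/(2πε₀r) = (2.40×10^-11)/(2π·8.85×10^-12·2.04) = 0.212 N/C.

|E| = 0.212 N/C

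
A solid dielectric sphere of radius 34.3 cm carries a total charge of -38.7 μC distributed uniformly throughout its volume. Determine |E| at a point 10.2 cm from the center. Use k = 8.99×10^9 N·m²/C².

|E| ≈ 8.79×10^5 V/m

By spherical symmetry E is radial; choose a Gaussian sphere of radius r = 10.2 cm (r < R).
Only the charge within r is enclosed: Q_enc = Q·(r/R)³ = (-38.7 μC)·(10.2 cm/34.3 cm)³ = -1.018×10^-6 C.
Gauss's law: E·4πr² = Q_enc/ε₀.
E = k|Q_enc|/r² = (8.99×10^9)(1.018×10^-6)/(0.102)² = 8.79×10^5 N/C.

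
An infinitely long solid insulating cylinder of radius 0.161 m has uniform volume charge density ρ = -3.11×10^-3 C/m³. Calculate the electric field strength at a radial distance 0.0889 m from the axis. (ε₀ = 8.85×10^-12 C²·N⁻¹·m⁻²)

Choose a coaxial cylinder of radius r = 0.0889 m (arbitrary length L) as the Gaussian surface (r < R).
Enclosed charge per unit length: λ_enc = ρ·πr² = (-3.11×10^-3)π(0.0889)² = -7.722e-5 C/m.
Since E is radial and uniform over the curved surface, Φ = E·2πrL = Q_enc/ε₀ = λ_enc L/ε₀.
E = |λ_enc|/(2πε₀r) = (7.722e-5)/(2π·8.85×10^-12·0.0889) = 1.56×10^7 N/C.

E = 1.56×10^7 V/m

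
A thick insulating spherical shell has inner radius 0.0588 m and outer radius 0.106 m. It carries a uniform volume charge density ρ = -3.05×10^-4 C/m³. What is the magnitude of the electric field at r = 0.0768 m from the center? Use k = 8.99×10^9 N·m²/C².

|E| ≈ 4.86e5 N/C

By spherical symmetry E is radial; choose a Gaussian sphere of radius r = 0.0768 m (within the shell material, 0.0588 m < r < 0.106 m).
Enclosed charge is the volume from a to r: Q_enc = (4π/3)ρ(r³ − a³) = -3.19×10^-7 C.
By Gauss's law, ∮E·dA = E·4πr² = Q_enc/ε₀.
E = k|Q_enc|/r² = (8.99×10^9)(3.19×10^-7)/(0.0768)² = 4.86×10^5 N/C.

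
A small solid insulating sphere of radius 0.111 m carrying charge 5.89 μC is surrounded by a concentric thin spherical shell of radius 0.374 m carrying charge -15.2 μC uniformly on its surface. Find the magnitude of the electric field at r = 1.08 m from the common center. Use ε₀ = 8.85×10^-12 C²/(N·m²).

Take a concentric spherical Gaussian surface of radius r = 1.08 m (r > 0.374 m, enclosing both).
Q_enc = (5.89 μC) + (-15.2 μC) = -9.31×10^-6 C.
By Gauss's law, ∮E·dA = E·4πr² = Q_enc/ε₀.
E = |Q_enc|/(4πε₀r²) = (9.31×10^-6)/(4π·8.85×10^-12·(1.08)²) = 7.18e4 N/C.

|E| = 7.18×10^4 N/C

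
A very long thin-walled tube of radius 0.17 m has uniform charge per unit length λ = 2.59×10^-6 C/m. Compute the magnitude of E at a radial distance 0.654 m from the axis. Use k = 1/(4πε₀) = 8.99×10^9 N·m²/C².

E = 7.12×10^4 N/C

Choose a coaxial cylinder of radius r = 0.654 m (arbitrary length L) as the Gaussian surface (r > 0.17 m).
The full line charge is enclosed: λ_enc = 2.59×10^-6 C/m.
By Gauss's law (flux through the curved wall only), E·2πrL = λ_enc L/ε₀.
E = 2k|λ_enc|/r = 2(8.99×10^9)(2.59×10^-6)/(0.654) = 7.12e4 N/C.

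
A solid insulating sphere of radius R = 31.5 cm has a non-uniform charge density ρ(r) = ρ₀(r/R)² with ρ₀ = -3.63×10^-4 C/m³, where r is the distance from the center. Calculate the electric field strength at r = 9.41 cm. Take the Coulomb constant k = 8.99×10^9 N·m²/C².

E ≈ 6.89×10^4 V/m

Use a concentric Gaussian sphere at r = 9.41 cm (r < R).
Q_enc = ∫₀^r ρ(r')·4πr'² dr' = (4πρ₀/R²) ∫₀^r r'^4 dr' = 4πρ₀ r^5/(5·R²) = -6.784×10^-8 C.
Gauss's law: E·4πr² = Q_enc/ε₀.
E = k|Q_enc|/r² = (8.99×10^9)(6.784×10^-8)/(0.0941)² = 6.89×10^4 N/C.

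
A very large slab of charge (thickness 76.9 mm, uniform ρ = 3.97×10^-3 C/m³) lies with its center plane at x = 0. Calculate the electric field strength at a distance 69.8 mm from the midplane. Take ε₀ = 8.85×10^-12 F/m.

The point |x| = 69.8 mm lies outside the slab (half-thickness 0.03845 m). A symmetric pillbox spanning the full slab encloses Q_enc = ρ·d·A.
Flux = 2EA ⇒ E = |ρ|d/(2ε₀), independent of distance outside.
E = (3.97×10^-3)(0.0769)/(2·8.85×10^-12) = 1.72×10^7 N/C.

E = 1.72×10^7 N/C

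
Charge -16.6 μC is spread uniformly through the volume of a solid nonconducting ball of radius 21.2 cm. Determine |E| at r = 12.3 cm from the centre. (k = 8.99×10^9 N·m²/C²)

Symmetry ⇒ E = E(r) r̂. Gaussian sphere of radius r = 12.3 cm (r < R).
Only the charge within r is enclosed: Q_enc = Q·(r/R)³ = (-16.6 μC)·(12.3 cm/21.2 cm)³ = -3.242e-6 C.
Gauss's law: E·4πr² = Q_enc/ε₀.
E = k|Q_enc|/r² = (8.99×10^9)(3.242×10^-6)/(0.123)² = 1.93×10^6 N/C.

1.93e6 N/C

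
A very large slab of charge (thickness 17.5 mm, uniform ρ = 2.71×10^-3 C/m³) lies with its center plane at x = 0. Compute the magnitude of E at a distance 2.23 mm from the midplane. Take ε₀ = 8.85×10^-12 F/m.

E ≈ 6.83×10^5 N/C

By symmetry E is perpendicular to the slab. A Gaussian pillbox from −2.23 mm to +2.23 mm (face area A) lies entirely within the slab.
Q_enc = ρ·(2x)·A and flux = 2EA, so 2EA = 2ρxA/ε₀ ⇒ E = |ρ|x/ε₀.
E = (2.71×10^-3)(0.00223)/(8.85×10^-12) = 6.83×10^5 N/C.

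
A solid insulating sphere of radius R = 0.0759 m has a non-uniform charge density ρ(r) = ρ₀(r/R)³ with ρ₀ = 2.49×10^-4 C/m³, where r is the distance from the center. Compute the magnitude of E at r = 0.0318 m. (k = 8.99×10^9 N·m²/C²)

E ≈ 1.10×10^4 N/C

Take a concentric spherical Gaussian surface of radius r = 0.0318 m (r < R).
Q_enc = ∫₀^r ρ(r')·4πr'² dr' = (4πρ₀/R³) ∫₀^r r'^5 dr' = 4πρ₀ r^6/(6·R³) = 1.233e-9 C.
Applying ∮E·dA = Q_enc/ε₀ with Φ = E(4πr²):
E = k|Q_enc|/r² = (8.99×10^9)(1.233×10^-9)/(0.0318)² = 1.10×10^4 N/C.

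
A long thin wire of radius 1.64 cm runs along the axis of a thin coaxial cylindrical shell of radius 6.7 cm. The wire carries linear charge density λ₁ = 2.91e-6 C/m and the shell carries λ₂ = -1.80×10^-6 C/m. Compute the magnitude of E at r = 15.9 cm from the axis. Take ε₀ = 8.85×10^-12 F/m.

By cylindrical symmetry E is radial; use a coaxial Gaussian cylinder of radius 15.9 cm and length L (r > 6.7 cm, enclosing both).
λ_enc = λ₁ + λ₂ = (2.91e-6) + (-1.80×10^-6) = 1.11e-6 C/m.
By Gauss's law (flux through the curved wall only), E·2πrL = λ_enc L/ε₀.
E = |λ_enc|/(2πε₀r) = (1.11e-6)/(2π·8.85×10^-12·0.159) = 1.26×10^5 N/C.

E = 1.26e5 N/C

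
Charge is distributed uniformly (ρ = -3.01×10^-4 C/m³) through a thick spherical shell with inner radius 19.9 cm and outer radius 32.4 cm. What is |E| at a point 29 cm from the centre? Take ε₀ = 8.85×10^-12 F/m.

Use a concentric Gaussian sphere at r = 29 cm (within the shell material, 19.9 cm < r < 32.4 cm).
Enclosed charge is the volume from a to r: Q_enc = (4π/3)ρ(r³ − a³) = -2.081×10^-5 C.
Applying ∮E·dA = Q_enc/ε₀ with Φ = E(4πr²):
E = |Q_enc|/(4πε₀r²) = (2.081×10^-5)/(4π·8.85×10^-12·(0.29)²) = 2.23e6 N/C.

|E| ≈ 2.23e6 N/C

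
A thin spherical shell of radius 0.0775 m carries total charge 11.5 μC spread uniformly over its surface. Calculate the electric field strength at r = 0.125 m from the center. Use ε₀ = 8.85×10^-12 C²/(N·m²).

Symmetry ⇒ E = E(r) r̂. Gaussian sphere of radius r = 0.125 m (r > 0.0775 m).
The entire shell is enclosed: Q_enc = 1.15e-5 C.
Since E is radial and uniform over the Gaussian sphere, Φ = E·4πr² = Q_enc/ε₀.
E = |Q_enc|/(4πε₀r²) = (1.15×10^-5)/(4π·8.85×10^-12·(0.125)²) = 6.62×10^6 N/C.

|E| ≈ 6.62×10^6 N/C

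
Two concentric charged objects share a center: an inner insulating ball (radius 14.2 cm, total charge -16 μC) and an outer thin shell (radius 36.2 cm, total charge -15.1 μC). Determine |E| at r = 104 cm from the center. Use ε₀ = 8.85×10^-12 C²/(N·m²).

Symmetry ⇒ E = E(r) r̂. Gaussian sphere of radius r = 104 cm (r > 36.2 cm, enclosing both).
Q_enc = (-16 μC) + (-15.1 μC) = -3.11×10^-5 C.
Gauss's law: E·4πr² = Q_enc/ε₀.
E = |Q_enc|/(4πε₀r²) = (3.11×10^-5)/(4π·8.85×10^-12·(1.04)²) = 2.59e5 N/C.

2.59e5 N/C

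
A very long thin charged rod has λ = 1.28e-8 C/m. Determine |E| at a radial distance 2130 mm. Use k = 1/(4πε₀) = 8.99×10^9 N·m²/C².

|E| = 108 N/C

Choose a coaxial cylinder of radius r = 2130 mm (arbitrary length L) as the Gaussian surface.
Q_enc = λL, so λ_enc = 1.28e-8 C/m.
Applying ∮E·dA = Q_enc/ε₀ with the end caps contributing no flux:
E = 2k|λ_enc|/r = 2(8.99×10^9)(1.28e-8)/(2.13) = 108 N/C.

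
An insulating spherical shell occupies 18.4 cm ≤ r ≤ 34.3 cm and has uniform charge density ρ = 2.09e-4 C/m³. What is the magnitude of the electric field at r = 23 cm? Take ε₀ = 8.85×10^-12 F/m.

By spherical symmetry E is radial; choose a Gaussian sphere of radius r = 23 cm (within the shell material, 18.4 cm < r < 34.3 cm).
Enclosed charge is the volume from a to r: Q_enc = (4π/3)ρ(r³ − a³) = 5.198e-6 C.
Applying ∮E·dA = Q_enc/ε₀ with Φ = E(4πr²):
E = |Q_enc|/(4πε₀r²) = (5.198×10^-6)/(4π·8.85×10^-12·(0.23)²) = 8.84×10^5 N/C.

|E| ≈ 8.84×10^5 N/C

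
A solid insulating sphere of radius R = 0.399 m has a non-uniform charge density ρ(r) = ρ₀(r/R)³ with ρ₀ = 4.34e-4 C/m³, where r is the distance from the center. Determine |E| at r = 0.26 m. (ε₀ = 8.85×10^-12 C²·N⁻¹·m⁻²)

|E| ≈ 5.88×10^5 V/m

By spherical symmetry E is radial; choose a Gaussian sphere of radius r = 0.26 m (r < R).
Integrate the density: Q_enc = 4π ∫₀^r ρ₀(r'/R)^3 r'² dr' = 4πρ₀ r^6/(6·R³) = 4.42×10^-6 C.
Gauss's law: E·4πr² = Q_enc/ε₀.
E = |Q_enc|/(4πε₀r²) = (4.42×10^-6)/(4π·8.85×10^-12·(0.26)²) = 5.88×10^5 N/C.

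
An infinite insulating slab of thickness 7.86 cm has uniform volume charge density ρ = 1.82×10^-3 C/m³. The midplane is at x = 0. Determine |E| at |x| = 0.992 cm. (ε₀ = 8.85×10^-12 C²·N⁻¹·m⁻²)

By symmetry E is perpendicular to the slab. A Gaussian pillbox from −0.992 cm to +0.992 cm (face area A) lies entirely within the slab.
Q_enc = ρ·(2x)·A and flux = 2EA, so 2EA = 2ρxA/ε₀ ⇒ E = |ρ|x/ε₀.
E = (1.82×10^-3)(0.00992)/(8.85×10^-12) = 2.04e6 N/C.

|E| = 2.04×10^6 V/m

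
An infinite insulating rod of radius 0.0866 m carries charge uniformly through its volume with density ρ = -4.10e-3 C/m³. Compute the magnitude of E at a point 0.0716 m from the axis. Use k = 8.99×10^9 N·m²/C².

Take a coaxial cylindrical Gaussian surface of radius r = 0.0716 m and length L (r < R).
Enclosed charge per unit length: λ_enc = ρ·πr² = (-4.10e-3)π(0.0716)² = -6.603×10^-5 C/m.
Since E is radial and uniform over the curved surface, Φ = E·2πrL = Q_enc/ε₀ = λ_enc L/ε₀.
E = 2k|λ_enc|/r = 2(8.99×10^9)(6.603e-5)/(0.0716) = 1.66e7 N/C.

|E| ≈ 1.66×10^7 N/C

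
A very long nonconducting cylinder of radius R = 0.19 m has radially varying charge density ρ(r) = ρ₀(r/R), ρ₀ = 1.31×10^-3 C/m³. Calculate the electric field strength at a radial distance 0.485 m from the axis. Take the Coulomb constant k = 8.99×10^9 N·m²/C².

3.67e6 V/m

Coaxial Gaussian cylinder, radius r = 0.485 m, length L (r > R, full charge per length enclosed).
λ_enc = 2π ∫₀^R ρ₀(r'/R)^1 r' dr' = 2πρ₀R²/3 = 9.905e-5 C/m.
Since E is radial and uniform over the curved surface, Φ = E·2πrL = Q_enc/ε₀ = λ_enc L/ε₀.
E = 2k|λ_enc|/r = 2(8.99×10^9)(9.905e-5)/(0.485) = 3.67e6 N/C.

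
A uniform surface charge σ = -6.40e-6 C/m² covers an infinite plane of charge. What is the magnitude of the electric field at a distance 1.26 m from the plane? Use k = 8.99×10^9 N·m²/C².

By planar symmetry E is perpendicular to the sheet and uniform; use a Gaussian pillbox with flat faces of area A on each side of the sheet.
Flux Φ = 2EA and Q_enc = σA, so 2EA = σA/ε₀ ⇒ E = |σ|/(2ε₀), independent of distance.
E = 2πk|σ| = 2π(8.99×10^9)(6.40×10^-6) = 3.62e5 N/C.

E = 3.62e5 V/m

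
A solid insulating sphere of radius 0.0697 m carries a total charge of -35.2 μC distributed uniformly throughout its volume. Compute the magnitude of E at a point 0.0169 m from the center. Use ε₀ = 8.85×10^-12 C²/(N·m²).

Use a concentric Gaussian sphere at r = 0.0169 m (r < R).
For a uniform sphere the enclosed fraction is (r/R)³, so Q_enc = (-35.2 μC)(0.0169/0.0697)³ = -5.018×10^-7 C.
Gauss's law: E·4πr² = Q_enc/ε₀.
E = |Q_enc|/(4πε₀r²) = (5.018e-7)/(4π·8.85×10^-12·(0.0169)²) = 1.58×10^7 N/C.

|E| = 1.58×10^7 N/C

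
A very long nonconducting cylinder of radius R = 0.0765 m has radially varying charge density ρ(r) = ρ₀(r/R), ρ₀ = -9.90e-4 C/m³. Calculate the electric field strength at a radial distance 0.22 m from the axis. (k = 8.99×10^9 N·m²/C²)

|E| ≈ 9.92e5 V/m

Take a coaxial cylindrical Gaussian surface of radius r = 0.22 m and length L (r > R, full charge per length enclosed).
λ_enc = 2π ∫₀^R ρ₀(r'/R)^1 r' dr' = 2πρ₀R²/3 = -1.213e-5 C/m.
Gauss's law: E·2πrL = λ_enc L/ε₀.
E = 2k|λ_enc|/r = 2(8.99×10^9)(1.213×10^-5)/(0.22) = 9.92e5 N/C.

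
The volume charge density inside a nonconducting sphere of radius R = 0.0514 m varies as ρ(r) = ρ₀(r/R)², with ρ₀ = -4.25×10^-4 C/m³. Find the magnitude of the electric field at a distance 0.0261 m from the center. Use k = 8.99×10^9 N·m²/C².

E ≈ 6.46e4 N/C

Take a concentric spherical Gaussian surface of radius r = 0.0261 m (r < R).
Q_enc = ∫₀^r ρ(r')·4πr'² dr' = (4πρ₀/R²) ∫₀^r r'^4 dr' = 4πρ₀ r^5/(5·R²) = -4.897×10^-9 C.
Since E is radial and uniform over the Gaussian sphere, Φ = E·4πr² = Q_enc/ε₀.
E = k|Q_enc|/r² = (8.99×10^9)(4.897×10^-9)/(0.0261)² = 6.46×10^4 N/C.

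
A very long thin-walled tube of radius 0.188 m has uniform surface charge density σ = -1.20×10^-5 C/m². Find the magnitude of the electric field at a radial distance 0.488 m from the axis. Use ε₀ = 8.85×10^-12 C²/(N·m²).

|E| ≈ 5.22×10^5 N/C

Choose a coaxial cylinder of radius r = 0.488 m (arbitrary length L) as the Gaussian surface (r > 0.188 m).
The whole shell is enclosed: λ_enc = σ·2πR = (-1.20×10^-5)·2π·(0.188) = -1.417e-5 C/m.
By Gauss's law (flux through the curved wall only), E·2πrL = λ_enc L/ε₀.
E = |λ_enc|/(2πε₀r) = (1.417×10^-5)/(2π·8.85×10^-12·0.488) = 5.22e5 N/C.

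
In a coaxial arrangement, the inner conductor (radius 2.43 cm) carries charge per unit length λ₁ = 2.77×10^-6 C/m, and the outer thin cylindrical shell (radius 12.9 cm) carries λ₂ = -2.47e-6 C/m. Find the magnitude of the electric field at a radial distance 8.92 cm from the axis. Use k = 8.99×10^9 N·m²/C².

E ≈ 5.58×10^5 V/m

By cylindrical symmetry E is radial; use a coaxial Gaussian cylinder of radius 8.92 cm and length L (between the conductors, 2.43 cm < r < 12.9 cm).
Only the inner wire is enclosed; the outer shell contributes nothing inside itself. λ_enc = λ₁ = 2.77e-6 C/m.
Since E is radial and uniform over the curved surface, Φ = E·2πrL = Q_enc/ε₀ = λ_enc L/ε₀.
E = 2k|λ_enc|/r = 2(8.99×10^9)(2.77×10^-6)/(0.0892) = 5.58×10^5 N/C.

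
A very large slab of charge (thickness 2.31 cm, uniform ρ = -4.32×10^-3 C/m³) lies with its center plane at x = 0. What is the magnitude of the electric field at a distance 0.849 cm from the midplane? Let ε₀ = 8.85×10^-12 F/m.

By symmetry E is perpendicular to the slab. A Gaussian pillbox from −0.849 cm to +0.849 cm (face area A) lies entirely within the slab.
Q_enc = ρ·(2x)·A and flux = 2EA, so 2EA = 2ρxA/ε₀ ⇒ E = |ρ|x/ε₀.
E = (4.32×10^-3)(0.00849)/(8.85×10^-12) = 4.14×10^6 N/C.

|E| ≈ 4.14e6 V/m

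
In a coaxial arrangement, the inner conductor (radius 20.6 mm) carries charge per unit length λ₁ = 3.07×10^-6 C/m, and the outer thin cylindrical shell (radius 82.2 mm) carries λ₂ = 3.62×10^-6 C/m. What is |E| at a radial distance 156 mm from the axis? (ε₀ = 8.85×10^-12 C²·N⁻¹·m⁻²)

7.71×10^5 V/m

By cylindrical symmetry E is radial; use a coaxial Gaussian cylinder of radius 156 mm and length L (r > 82.2 mm, enclosing both).
λ_enc = λ₁ + λ₂ = (3.07×10^-6) + (3.62×10^-6) = 6.69×10^-6 C/m.
Since E is radial and uniform over the curved surface, Φ = E·2πrL = Q_enc/ε₀ = λ_enc L/ε₀.
E = |λ_enc|/(2πε₀r) = (6.69e-6)/(2π·8.85×10^-12·0.156) = 7.71×10^5 N/C.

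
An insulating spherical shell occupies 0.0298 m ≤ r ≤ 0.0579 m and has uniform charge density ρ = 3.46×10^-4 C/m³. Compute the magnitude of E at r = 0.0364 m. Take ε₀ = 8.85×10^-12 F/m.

Symmetry ⇒ E = E(r) r̂. Gaussian sphere of radius r = 0.0364 m (within the shell material, 0.0298 m < r < 0.0579 m).
Only the shell between 0.0298 m and r is enclosed: Q_enc = ρ·(4π/3)(r³ − a³) = (3.46×10^-4)·(4π/3)·((0.0364)³ − (0.0298)³) = 3.154×10^-8 C.
Applying ∮E·dA = Q_enc/ε₀ with Φ = E(4πr²):
E = |Q_enc|/(4πε₀r²) = (3.154e-8)/(4π·8.85×10^-12·(0.0364)²) = 2.14×10^5 N/C.

|E| ≈ 2.14×10^5 N/C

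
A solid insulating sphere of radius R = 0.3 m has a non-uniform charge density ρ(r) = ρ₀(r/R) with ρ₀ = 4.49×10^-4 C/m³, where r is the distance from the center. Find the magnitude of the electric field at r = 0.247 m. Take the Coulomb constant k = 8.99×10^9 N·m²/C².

|E| ≈ 2.58×10^6 V/m

Symmetry ⇒ E = E(r) r̂. Gaussian sphere of radius r = 0.247 m (r < R).
Integrate the density: Q_enc = 4π ∫₀^r ρ₀(r'/R)^1 r'² dr' = 4πρ₀ r^4/(4·R) = 1.75×10^-5 C.
By Gauss's law, ∮E·dA = E·4πr² = Q_enc/ε₀.
E = k|Q_enc|/r² = (8.99×10^9)(1.75e-5)/(0.247)² = 2.58e6 N/C.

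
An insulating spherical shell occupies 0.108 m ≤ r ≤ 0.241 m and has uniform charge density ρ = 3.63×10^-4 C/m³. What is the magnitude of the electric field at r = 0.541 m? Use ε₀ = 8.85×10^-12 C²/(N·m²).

5.95e5 N/C

By spherical symmetry E is radial; choose a Gaussian sphere of radius r = 0.541 m (r > 0.241 m, enclosing the whole shell).
Q_enc = ρ·(4π/3)(b³ − a³) = (3.63×10^-4)·(4π/3)·((0.241)³ − (0.108)³) = 1.937×10^-5 C.
Gauss's law: E·4πr² = Q_enc/ε₀.
E = |Q_enc|/(4πε₀r²) = (1.937e-5)/(4π·8.85×10^-12·(0.541)²) = 5.95e5 N/C.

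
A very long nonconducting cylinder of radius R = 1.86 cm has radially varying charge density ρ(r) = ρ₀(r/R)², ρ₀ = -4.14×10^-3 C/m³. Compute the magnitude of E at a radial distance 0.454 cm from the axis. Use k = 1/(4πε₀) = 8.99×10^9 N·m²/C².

Choose a coaxial cylinder of radius r = 0.454 cm (arbitrary length L) as the Gaussian surface (r < R).
Integrating ρ over the cross-section to radius r: λ_enc = (2πρ₀/R²) ∫₀^r r'^3 dr' = 2πρ₀ r^4/(4·R²) = -7.986e-9 C/m.
Since E is radial and uniform over the curved surface, Φ = E·2πrL = Q_enc/ε₀ = λ_enc L/ε₀.
E = 2k|λ_enc|/r = 2(8.99×10^9)(7.986×10^-9)/(0.00454) = 3.16×10^4 N/C.

E ≈ 3.16e4 N/C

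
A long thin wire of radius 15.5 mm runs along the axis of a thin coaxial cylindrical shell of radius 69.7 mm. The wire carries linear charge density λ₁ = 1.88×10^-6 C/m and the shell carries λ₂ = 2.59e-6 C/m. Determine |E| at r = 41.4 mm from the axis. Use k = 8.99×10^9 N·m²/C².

Take a coaxial cylindrical Gaussian surface of radius r = 41.4 mm and length L (between the conductors, 15.5 mm < r < 69.7 mm).
Only the inner wire is enclosed; the outer shell contributes nothing inside itself. λ_enc = λ₁ = 1.88e-6 C/m.
By Gauss's law (flux through the curved wall only), E·2πrL = λ_enc L/ε₀.
E = 2k|λ_enc|/r = 2(8.99×10^9)(1.88×10^-6)/(0.0414) = 8.16×10^5 N/C.

E = 8.16e5 N/C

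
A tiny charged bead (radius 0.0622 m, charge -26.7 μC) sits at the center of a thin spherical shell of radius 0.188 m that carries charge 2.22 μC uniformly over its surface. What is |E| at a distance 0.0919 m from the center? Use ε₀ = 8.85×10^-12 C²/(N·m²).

Use a concentric Gaussian sphere at r = 0.0919 m (between the bodies, 0.0622 m < r < 0.188 m).
The shell at 0.188 m lies outside the Gaussian surface, so Q_enc = -26.7 μC = -2.67×10^-5 C.
By Gauss's law, ∮E·dA = E·4πr² = Q_enc/ε₀.
E = |Q_enc|/(4πε₀r²) = (2.67×10^-5)/(4π·8.85×10^-12·(0.0919)²) = 2.84e7 N/C.

|E| ≈ 2.84×10^7 V/m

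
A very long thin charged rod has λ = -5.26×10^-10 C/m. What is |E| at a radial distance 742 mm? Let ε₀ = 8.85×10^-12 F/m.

E ≈ 12.7 N/C

Coaxial Gaussian cylinder, radius r = 742 mm, length L.
Q_enc = λL, so λ_enc = -5.26e-10 C/m.
Applying ∮E·dA = Q_enc/ε₀ with the end caps contributing no flux:
E = |λ_enc|/(2πε₀r) = (5.26×10^-10)/(2π·8.85×10^-12·0.742) = 12.7 N/C.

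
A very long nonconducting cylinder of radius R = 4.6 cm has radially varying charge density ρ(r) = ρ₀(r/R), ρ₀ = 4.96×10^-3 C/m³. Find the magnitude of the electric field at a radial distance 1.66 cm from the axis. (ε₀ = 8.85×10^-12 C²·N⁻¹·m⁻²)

Choose a coaxial cylinder of radius r = 1.66 cm (arbitrary length L) as the Gaussian surface (r < R).
λ_enc = ∫₀^r ρ(r')·2πr' dr' = (2πρ₀/R)·r^3/3 = 1.033×10^-6 C/m.
Gauss's law: E·2πrL = λ_enc L/ε₀.
E = |λ_enc|/(2πε₀r) = (1.033×10^-6)/(2π·8.85×10^-12·0.0166) = 1.12e6 N/C.

|E| = 1.12e6 N/C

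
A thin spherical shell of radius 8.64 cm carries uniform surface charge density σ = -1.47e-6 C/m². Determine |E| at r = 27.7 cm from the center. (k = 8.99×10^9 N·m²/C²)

|E| ≈ 1.62×10^4 N/C

Take a concentric spherical Gaussian surface of radius r = 27.7 cm (r > 8.64 cm).
The entire shell is enclosed: Q_enc = σ·4πR² = (-1.47×10^-6)·4π·(0.0864)² = -1.379×10^-7 C.
Since E is radial and uniform over the Gaussian sphere, Φ = E·4πr² = Q_enc/ε₀.
E = k|Q_enc|/r² = (8.99×10^9)(1.379×10^-7)/(0.277)² = 1.62e4 N/C.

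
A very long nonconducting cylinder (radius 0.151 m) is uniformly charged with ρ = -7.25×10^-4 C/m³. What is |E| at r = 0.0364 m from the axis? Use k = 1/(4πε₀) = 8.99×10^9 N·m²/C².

|E| = 1.49e6 V/m

Coaxial Gaussian cylinder, radius r = 0.0364 m, length L (r < R).
Charge inside radius r per length L is ρ·πr²·L, so λ_enc = ρπr² = -3.018×10^-6 C/m.
By Gauss's law (flux through the curved wall only), E·2πrL = λ_enc L/ε₀.
E = 2k|λ_enc|/r = 2(8.99×10^9)(3.018e-6)/(0.0364) = 1.49×10^6 N/C.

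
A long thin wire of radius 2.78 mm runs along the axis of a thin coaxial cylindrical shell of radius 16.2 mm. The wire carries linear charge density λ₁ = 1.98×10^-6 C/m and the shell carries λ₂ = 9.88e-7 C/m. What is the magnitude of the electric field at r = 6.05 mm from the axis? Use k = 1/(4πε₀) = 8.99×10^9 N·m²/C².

E ≈ 5.88e6 V/m

Take a coaxial cylindrical Gaussian surface of radius r = 6.05 mm and length L (between the conductors, 2.78 mm < r < 16.2 mm).
Only the inner wire is enclosed; the outer shell contributes nothing inside itself. λ_enc = λ₁ = 1.98e-6 C/m.
By Gauss's law (flux through the curved wall only), E·2πrL = λ_enc L/ε₀.
E = 2k|λ_enc|/r = 2(8.99×10^9)(1.98×10^-6)/(0.00605) = 5.88×10^6 N/C.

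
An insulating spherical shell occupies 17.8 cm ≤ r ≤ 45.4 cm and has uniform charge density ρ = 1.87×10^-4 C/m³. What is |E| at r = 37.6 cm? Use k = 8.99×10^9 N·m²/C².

|E| = 2.37×10^6 V/m

Use a concentric Gaussian sphere at r = 37.6 cm (within the shell material, 17.8 cm < r < 45.4 cm).
Only the shell between 17.8 cm and r is enclosed: Q_enc = ρ·(4π/3)(r³ − a³) = (1.87×10^-4)·(4π/3)·((0.376)³ − (0.178)³) = 3.722×10^-5 C.
Gauss's law: E·4πr² = Q_enc/ε₀.
E = k|Q_enc|/r² = (8.99×10^9)(3.722×10^-5)/(0.376)² = 2.37e6 N/C.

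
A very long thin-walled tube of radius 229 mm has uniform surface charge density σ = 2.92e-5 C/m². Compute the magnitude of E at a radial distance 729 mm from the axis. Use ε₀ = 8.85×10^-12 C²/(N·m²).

Take a coaxial cylindrical Gaussian surface of radius r = 729 mm and length L (r > 229 mm).
The whole shell is enclosed: λ_enc = σ·2πR = (2.92×10^-5)·2π·(0.229) = 4.201×10^-5 C/m.
Since E is radial and uniform over the curved surface, Φ = E·2πrL = Q_enc/ε₀ = λ_enc L/ε₀.
E = |λ_enc|/(2πε₀r) = (4.201×10^-5)/(2π·8.85×10^-12·0.729) = 1.04e6 N/C.

1.04×10^6 N/C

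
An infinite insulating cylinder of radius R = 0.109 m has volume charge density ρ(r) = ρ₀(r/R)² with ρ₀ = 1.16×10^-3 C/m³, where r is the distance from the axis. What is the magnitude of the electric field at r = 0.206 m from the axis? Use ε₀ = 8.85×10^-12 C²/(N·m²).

Coaxial Gaussian cylinder, radius r = 0.206 m, length L (r > R, full charge per length enclosed).
λ_enc = 2π ∫₀^R ρ₀(r'/R)^2 r' dr' = 2πρ₀R²/4 = 2.165e-5 C/m.
Gauss's law: E·2πrL = λ_enc L/ε₀.
E = |λ_enc|/(2πε₀r) = (2.165×10^-5)/(2π·8.85×10^-12·0.206) = 1.89e6 N/C.

|E| = 1.89×10^6 N/C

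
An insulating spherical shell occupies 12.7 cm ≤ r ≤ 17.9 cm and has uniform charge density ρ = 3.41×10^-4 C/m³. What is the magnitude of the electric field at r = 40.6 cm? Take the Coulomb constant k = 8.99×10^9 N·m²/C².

Symmetry ⇒ E = E(r) r̂. Gaussian sphere of radius r = 40.6 cm (r > 17.9 cm, enclosing the whole shell).
Q_enc = ρ·(4π/3)(b³ − a³) = (3.41×10^-4)·(4π/3)·((0.179)³ − (0.127)³) = 5.266e-6 C.
Since E is radial and uniform over the Gaussian sphere, Φ = E·4πr² = Q_enc/ε₀.
E = k|Q_enc|/r² = (8.99×10^9)(5.266×10^-6)/(0.406)² = 2.87e5 N/C.

2.87×10^5 V/m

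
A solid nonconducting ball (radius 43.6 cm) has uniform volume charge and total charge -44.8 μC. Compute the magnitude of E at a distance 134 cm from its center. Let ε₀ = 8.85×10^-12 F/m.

E ≈ 2.24e5 V/m

Use a concentric Gaussian sphere at r = 134 cm (r > R, so the entire charge is enclosed).
Q_enc = -44.8 μC = -4.48×10^-5 C.
Since E is radial and uniform over the Gaussian sphere, Φ = E·4πr² = Q_enc/ε₀.
E = |Q_enc|/(4πε₀r²) = (4.48×10^-5)/(4π·8.85×10^-12·(1.34)²) = 2.24×10^5 N/C.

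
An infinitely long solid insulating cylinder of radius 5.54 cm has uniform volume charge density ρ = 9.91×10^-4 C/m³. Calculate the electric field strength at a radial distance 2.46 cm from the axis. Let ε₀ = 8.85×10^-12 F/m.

By cylindrical symmetry E is radial; use a coaxial Gaussian cylinder of radius 2.46 cm and length L (r < R).
Enclosed charge per unit length: λ_enc = ρ·πr² = (9.91e-4)π(0.0246)² = 1.884e-6 C/m.
Since E is radial and uniform over the curved surface, Φ = E·2πrL = Q_enc/ε₀ = λ_enc L/ε₀.
E = |λ_enc|/(2πε₀r) = (1.884×10^-6)/(2π·8.85×10^-12·0.0246) = 1.38e6 N/C.

E ≈ 1.38e6 N/C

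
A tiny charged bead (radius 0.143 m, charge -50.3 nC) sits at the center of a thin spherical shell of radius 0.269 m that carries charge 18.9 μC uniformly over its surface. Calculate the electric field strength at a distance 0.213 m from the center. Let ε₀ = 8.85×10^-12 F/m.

Symmetry ⇒ E = E(r) r̂. Gaussian sphere of radius r = 0.213 m (between the bodies, 0.143 m < r < 0.269 m).
Only the inner charge is enclosed; the outer shell contributes nothing inside itself. Q_enc = -50.3 nC = -5.03×10^-8 C.
By Gauss's law, ∮E·dA = E·4πr² = Q_enc/ε₀.
E = |Q_enc|/(4πε₀r²) = (5.03×10^-8)/(4π·8.85×10^-12·(0.213)²) = 9.97e3 N/C.

E ≈ 9.97×10^3 V/m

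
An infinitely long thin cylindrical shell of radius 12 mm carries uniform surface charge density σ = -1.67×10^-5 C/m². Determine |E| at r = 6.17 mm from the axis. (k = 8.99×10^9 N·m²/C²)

E = 0

Take a coaxial cylindrical Gaussian surface of radius r = 6.17 mm and length L (r < 12 mm, inside the shell).
All the surface charge lies outside this cylinder: Q_enc = 0, hence E = 0.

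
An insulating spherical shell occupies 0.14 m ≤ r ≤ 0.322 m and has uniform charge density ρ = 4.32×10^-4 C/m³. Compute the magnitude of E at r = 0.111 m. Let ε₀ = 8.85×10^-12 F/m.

Take a concentric spherical Gaussian surface of radius r = 0.111 m (r < 0.14 m, inside the empty cavity).
No charge is enclosed, so by Gauss's law E·4πr² = 0 ⇒ E = 0.

|E| = 0 V/m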